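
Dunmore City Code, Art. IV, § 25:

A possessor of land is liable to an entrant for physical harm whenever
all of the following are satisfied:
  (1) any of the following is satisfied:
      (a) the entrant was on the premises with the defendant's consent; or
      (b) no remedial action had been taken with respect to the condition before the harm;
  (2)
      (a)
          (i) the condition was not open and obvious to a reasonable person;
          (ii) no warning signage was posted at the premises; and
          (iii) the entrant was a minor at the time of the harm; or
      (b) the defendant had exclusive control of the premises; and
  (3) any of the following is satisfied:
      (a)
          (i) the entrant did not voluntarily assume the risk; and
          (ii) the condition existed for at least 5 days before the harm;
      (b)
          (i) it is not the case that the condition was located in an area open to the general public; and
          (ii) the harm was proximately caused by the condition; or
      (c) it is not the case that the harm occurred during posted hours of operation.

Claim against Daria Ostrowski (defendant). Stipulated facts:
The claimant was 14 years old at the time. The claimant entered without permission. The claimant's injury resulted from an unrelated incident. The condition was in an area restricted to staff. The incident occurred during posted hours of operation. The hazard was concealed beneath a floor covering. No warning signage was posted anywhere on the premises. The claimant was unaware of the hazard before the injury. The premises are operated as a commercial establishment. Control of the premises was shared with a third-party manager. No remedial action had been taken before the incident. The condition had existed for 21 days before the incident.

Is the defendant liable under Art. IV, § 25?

Yes — liable.

(a) consent to enter — not satisfied.
(b) no remedial action — holds.
(1): F OR T → true.
(i) not open/obvious — holds.
(ii) no signage posted — met.
(iii) entrant a minor — satisfied.
(a) = T AND T AND T = true.
(b) exclusive control — not satisfied.
(2): T OR F → true.
(i) no assumed risk — satisfied.
(ii) condition ≥5 days old — met.
(a): T AND T → true.
(i) not (public area) — satisfied.
(ii) proximate cause — not satisfied.
(b): T AND F → false.
(c) not (during posted hours) — not met.
(3): T OR F OR F → true.
Overall = T AND T AND T = true.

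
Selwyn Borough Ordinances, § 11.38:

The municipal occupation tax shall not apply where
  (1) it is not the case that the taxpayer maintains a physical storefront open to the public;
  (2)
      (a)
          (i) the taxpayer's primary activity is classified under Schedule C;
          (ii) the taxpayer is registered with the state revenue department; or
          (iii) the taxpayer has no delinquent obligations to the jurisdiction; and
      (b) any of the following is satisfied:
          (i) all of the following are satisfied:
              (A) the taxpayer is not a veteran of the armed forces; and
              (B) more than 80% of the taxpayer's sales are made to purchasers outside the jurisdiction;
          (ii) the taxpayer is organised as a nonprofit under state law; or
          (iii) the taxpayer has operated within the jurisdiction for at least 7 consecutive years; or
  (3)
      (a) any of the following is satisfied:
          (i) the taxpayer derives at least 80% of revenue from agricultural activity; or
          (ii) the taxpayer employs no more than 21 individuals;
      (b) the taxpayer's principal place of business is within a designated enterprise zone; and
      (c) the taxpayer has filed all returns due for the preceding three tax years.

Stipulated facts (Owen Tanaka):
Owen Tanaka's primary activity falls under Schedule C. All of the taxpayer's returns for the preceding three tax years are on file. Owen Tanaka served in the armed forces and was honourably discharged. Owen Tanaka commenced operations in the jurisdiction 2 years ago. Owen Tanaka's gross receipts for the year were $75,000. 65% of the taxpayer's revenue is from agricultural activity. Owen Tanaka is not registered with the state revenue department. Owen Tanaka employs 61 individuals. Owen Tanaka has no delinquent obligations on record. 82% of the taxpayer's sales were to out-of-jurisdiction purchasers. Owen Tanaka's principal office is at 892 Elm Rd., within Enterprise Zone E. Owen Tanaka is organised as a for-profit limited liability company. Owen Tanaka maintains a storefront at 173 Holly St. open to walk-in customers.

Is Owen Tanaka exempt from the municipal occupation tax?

No — not exempt.

(1) not (has storefront) — not satisfied.
(i) Schedule C activity — holds.
(ii) state-registered — fails.
(iii) no delinquency — holds.
(a): T OR F OR T → true.
(A) not (veteran) — not satisfied.
(B) >80% out-of-jur. sales — holds.
(i): F AND T → false.
(ii) nonprofit — not met.
(iii) ≥ 7 yrs in jurisdiction — fails.
So (b) is not satisfied (F OR F OR F).
(2): T AND F → false.
(i) ≥80% agricultural — not satisfied.
(ii) ≤ 21 employees — not met.
(a): F OR F → false.
(b) in enterprise zone — satisfied.
(c) returns current — holds.
So (3) is not satisfied (F AND T AND T).
Overall: F OR F OR F → false.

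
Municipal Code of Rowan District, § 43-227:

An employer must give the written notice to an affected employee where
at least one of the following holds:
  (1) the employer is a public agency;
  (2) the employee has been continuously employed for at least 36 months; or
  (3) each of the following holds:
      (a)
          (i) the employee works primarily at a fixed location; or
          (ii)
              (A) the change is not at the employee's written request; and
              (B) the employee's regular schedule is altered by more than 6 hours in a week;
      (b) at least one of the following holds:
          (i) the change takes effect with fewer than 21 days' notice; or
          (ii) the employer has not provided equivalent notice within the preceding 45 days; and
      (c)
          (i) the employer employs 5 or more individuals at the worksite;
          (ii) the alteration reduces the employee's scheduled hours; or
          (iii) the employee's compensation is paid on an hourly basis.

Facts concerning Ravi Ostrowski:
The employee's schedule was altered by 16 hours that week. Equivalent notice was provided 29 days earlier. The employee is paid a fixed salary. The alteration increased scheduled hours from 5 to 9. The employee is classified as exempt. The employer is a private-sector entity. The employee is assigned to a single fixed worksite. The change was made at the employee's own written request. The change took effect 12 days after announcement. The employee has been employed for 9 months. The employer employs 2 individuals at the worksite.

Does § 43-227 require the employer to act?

(1) public agency — not met.
(2) tenure ≥ 36 mo. — fails.
(i) fixed location — satisfied.
(A) not employee-requested — fails.
(B) schedule shift > 6h — met.
(ii) = F AND T = false.
So (a) is satisfied (T OR F).
(i) < 21 days' notice — met.
(ii) no recent notice — not met.
So (b) is satisfied (T OR F).
(i) ≥ 5 at site — fails.
(ii) hours reduced — fails.
(iii) hourly-paid — fails.
So (c) is not satisfied (F OR F OR F).
(3): T AND T AND F → false.
Overall: F OR F OR F → false.

No — not required.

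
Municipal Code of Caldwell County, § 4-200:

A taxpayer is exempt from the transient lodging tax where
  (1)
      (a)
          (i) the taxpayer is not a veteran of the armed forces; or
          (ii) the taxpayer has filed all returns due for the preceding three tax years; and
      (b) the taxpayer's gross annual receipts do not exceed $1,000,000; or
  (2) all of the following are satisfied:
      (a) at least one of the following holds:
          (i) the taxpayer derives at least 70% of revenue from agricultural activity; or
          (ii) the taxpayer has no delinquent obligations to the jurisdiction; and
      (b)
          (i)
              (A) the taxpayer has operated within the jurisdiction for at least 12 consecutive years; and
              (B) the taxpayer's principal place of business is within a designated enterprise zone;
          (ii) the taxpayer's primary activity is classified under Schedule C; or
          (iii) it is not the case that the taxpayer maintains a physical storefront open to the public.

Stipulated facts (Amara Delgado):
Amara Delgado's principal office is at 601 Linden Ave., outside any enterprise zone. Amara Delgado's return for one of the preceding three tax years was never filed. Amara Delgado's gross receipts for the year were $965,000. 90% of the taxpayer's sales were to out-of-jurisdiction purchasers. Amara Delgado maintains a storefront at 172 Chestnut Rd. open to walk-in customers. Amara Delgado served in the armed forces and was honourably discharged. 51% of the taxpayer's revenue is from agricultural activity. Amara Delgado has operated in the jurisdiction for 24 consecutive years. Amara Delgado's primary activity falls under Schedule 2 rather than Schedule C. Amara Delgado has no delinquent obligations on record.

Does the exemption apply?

No — not exempt.

(i) not (veteran) — not satisfied.
(ii) returns current — fails.
(a) = F OR F = false.
(b) receipts ≤ $1,000,000 — holds.
(1): F AND T → false.
(i) ≥70% agricultural — not met.
(ii) no delinquency — holds.
(a) = F OR T = true.
(A) ≥ 12 yrs in jurisdiction — met.
(B) in enterprise zone — not satisfied.
(i): T AND F → false.
(ii) Schedule C activity — not met.
(iii) not (has storefront) — not satisfied.
(b) = F OR F OR F = false.
So (2) is not satisfied (T AND F).
So Overall is not satisfied (F OR F).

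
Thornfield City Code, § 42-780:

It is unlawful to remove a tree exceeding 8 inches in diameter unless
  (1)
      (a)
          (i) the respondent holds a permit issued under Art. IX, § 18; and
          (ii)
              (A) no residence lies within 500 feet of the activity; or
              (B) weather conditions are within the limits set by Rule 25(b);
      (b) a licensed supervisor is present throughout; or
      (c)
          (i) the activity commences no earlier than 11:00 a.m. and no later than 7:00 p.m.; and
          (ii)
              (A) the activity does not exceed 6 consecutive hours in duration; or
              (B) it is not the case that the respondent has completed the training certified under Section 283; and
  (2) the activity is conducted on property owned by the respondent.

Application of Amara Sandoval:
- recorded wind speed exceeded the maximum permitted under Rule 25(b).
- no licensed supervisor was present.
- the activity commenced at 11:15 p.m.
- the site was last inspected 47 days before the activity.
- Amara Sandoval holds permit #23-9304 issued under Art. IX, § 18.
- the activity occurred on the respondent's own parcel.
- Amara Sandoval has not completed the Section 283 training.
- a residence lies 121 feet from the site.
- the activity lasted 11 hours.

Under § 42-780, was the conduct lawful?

No — unlawful.

(i) holds permit — met.
(A) no residence in 500 ft — not met.
(B) weather ok — fails.
(ii) = F OR F = false.
(a): T AND F → false.
(b) supervisor present — not met.
(i) start within hours — fails.
(A) ≤ 6 hrs duration — fails.
(B) not (training certified) — holds.
(ii): F OR T → true.
(c): F AND T → false.
So (1) is not satisfied (F OR F OR F).
(2) own property — satisfied.
So Overall is not satisfied (F AND T).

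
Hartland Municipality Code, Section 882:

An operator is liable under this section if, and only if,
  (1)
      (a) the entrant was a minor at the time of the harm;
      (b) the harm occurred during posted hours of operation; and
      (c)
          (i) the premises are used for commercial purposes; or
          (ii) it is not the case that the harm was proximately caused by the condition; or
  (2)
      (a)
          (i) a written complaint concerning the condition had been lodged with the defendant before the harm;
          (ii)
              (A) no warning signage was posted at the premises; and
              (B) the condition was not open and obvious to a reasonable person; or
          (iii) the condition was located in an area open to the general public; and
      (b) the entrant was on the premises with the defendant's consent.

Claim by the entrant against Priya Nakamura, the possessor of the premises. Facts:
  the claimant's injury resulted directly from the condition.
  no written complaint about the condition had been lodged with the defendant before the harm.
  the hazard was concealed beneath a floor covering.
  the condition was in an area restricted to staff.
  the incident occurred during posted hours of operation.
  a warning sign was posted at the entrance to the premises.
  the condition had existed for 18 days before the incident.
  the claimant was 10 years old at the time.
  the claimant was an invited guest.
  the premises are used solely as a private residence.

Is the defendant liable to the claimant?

No — not liable.

(a) entrant a minor — holds.
(b) during posted hours — holds.
(i) commercial use — not met.
(ii) not (proximate cause) — fails.
So (c) is not satisfied (F OR F).
(1): T AND T AND F → false.
(i) complaint lodged — not satisfied.
(A) no signage posted — fails.
(B) not open/obvious — met.
(ii): F AND T → false.
(iii) public area — not met.
(a): F OR F OR F → false.
(b) consent to enter — holds.
(2): F AND T → false.
Overall: F OR F → false.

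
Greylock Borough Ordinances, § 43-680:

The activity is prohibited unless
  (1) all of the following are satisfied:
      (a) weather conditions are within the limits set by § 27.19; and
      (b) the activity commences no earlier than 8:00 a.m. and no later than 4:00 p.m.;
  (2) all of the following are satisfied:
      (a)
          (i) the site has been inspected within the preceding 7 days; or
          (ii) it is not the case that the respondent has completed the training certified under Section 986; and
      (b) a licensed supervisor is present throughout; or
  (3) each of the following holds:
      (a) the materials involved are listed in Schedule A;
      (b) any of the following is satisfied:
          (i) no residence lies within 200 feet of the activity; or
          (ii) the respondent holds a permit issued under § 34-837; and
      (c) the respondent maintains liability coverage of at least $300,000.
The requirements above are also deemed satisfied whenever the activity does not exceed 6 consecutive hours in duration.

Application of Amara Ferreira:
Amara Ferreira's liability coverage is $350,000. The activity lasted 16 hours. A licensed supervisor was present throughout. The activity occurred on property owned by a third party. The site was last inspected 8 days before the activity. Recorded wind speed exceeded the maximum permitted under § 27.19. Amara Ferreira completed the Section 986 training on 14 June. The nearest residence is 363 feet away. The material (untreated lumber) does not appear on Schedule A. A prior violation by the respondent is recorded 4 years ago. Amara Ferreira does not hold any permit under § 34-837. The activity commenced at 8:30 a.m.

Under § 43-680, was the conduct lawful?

No — unlawful.

(a) weather ok — not met.
(b) start within hours — satisfied.
(1): F AND T → false.
(i) site inspected — fails.
(ii) not (training certified) — not met.
So (a) is not satisfied (F OR F).
(b) supervisor present — met.
(2): F AND T → false.
(a) Schedule A material — not met.
(i) no residence in 200 ft — satisfied.
(ii) holds permit — not met.
So (b) is satisfied (T OR F).
(c) coverage ≥ $300,000 — satisfied.
(3): F AND T AND T → false.
So Overall is not satisfied (F OR F OR F).
Exception (≤ 6 hrs duration) — not satisfied.
Result: main false OR exception false → false.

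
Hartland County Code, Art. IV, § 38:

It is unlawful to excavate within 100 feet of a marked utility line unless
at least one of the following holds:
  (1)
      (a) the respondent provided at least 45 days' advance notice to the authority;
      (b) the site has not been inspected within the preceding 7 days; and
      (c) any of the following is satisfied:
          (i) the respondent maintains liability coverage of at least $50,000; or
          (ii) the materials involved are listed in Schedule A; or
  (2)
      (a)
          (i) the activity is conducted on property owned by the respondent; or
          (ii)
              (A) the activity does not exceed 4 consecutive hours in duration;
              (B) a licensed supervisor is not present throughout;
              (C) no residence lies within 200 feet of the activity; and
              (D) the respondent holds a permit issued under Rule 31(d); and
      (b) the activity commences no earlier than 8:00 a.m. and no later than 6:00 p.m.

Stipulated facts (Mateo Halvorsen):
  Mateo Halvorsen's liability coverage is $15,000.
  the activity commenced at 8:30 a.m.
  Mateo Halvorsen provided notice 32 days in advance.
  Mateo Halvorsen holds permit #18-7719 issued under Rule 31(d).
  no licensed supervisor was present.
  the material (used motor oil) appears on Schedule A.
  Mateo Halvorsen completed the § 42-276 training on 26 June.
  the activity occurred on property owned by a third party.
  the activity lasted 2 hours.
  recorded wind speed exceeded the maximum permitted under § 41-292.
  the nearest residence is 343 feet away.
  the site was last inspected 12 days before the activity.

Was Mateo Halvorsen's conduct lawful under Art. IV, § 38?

Yes — lawful.

(a) ≥45 days' notice — not satisfied.
(b) not (site inspected) — satisfied.
(i) coverage ≥ $50,000 — not satisfied.
(ii) Schedule A material — holds.
(c) = F OR T = true.
(1): F AND T AND T → false.
(i) own property — not met.
(A) ≤ 4 hrs duration — holds.
(B) not (supervisor present) — met.
(C) no residence in 200 ft — holds.
(D) holds permit — satisfied.
(ii): T AND T AND T AND T → true.
(a): F OR T → true.
(b) start within hours — met.
So (2) is satisfied (T AND T).
So Overall is satisfied (F OR T).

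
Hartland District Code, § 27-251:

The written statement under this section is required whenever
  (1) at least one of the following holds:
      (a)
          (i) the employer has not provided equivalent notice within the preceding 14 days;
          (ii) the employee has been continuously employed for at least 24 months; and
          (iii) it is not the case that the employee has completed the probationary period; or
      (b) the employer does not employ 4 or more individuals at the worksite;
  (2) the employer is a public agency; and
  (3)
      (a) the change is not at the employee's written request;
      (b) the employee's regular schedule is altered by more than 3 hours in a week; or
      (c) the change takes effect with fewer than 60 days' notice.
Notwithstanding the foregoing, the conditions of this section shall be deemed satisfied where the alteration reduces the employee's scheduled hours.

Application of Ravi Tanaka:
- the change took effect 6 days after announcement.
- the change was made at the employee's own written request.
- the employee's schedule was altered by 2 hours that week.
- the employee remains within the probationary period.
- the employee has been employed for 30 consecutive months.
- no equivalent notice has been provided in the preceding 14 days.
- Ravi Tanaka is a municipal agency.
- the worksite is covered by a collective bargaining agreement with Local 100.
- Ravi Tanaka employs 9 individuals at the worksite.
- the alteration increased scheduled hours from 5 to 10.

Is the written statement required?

Yes — required.

(i) no recent notice — satisfied.
(ii) tenure ≥ 24 mo. — holds.
(iii) not (past probation) — satisfied.
(a) = T AND T AND T = true.
(b) not (≥ 4 at site) — fails.
(1): T OR F → true.
(2) public agency — holds.
(a) not employee-requested — not satisfied.
(b) schedule shift > 3h — not satisfied.
(c) < 60 days' notice — met.
(3): F OR F OR T → true.
Overall: T AND T AND T → true.
Exception (hours reduced) — not satisfied.
Result: main true OR exception false → true.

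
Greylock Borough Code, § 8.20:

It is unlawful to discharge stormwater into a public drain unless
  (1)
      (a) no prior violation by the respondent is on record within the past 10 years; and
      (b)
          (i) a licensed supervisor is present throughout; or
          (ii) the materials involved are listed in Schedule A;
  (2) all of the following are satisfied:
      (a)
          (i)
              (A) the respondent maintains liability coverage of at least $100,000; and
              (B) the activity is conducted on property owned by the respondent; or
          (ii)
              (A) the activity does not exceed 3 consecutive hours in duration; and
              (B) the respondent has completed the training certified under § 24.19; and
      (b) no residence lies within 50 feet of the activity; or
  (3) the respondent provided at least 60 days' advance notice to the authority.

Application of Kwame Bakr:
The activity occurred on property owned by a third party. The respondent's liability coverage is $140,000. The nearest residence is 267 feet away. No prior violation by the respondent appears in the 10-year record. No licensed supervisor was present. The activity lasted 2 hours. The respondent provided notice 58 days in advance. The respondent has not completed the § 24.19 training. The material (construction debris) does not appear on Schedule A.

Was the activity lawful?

(a) no prior violation — met.
(i) supervisor present — not satisfied.
(ii) Schedule A material — not met.
(b): F OR F → false.
(1) = T AND F = false.
(A) coverage ≥ $100,000 — met.
(B) own property — not satisfied.
(i): T AND F → false.
(A) ≤ 3 hrs duration — satisfied.
(B) training certified — not met.
(ii) = T AND F = false.
(a): F OR F → false.
(b) no residence in 50 ft — holds.
(2): F AND T → false.
(3) ≥60 days' notice — not satisfied.
Overall = F OR F OR F = false.

No — unlawful.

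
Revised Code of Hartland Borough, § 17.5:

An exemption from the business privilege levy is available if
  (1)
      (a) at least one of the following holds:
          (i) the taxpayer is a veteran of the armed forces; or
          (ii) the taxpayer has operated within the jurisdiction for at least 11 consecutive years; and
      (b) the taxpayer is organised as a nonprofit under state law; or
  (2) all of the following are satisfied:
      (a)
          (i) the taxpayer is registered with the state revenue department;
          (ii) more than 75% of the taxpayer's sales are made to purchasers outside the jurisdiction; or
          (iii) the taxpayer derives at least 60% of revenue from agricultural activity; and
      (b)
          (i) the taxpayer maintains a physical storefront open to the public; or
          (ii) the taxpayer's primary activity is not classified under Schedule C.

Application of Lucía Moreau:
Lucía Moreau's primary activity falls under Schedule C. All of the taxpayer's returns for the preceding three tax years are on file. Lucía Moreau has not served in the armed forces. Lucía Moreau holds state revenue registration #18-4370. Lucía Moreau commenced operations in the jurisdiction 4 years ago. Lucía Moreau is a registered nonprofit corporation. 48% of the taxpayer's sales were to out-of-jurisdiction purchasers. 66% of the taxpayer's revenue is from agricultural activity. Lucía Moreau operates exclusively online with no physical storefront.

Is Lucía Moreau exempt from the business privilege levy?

No — not exempt.

(i) veteran — not met.
(ii) ≥ 11 yrs in jurisdiction — not met.
So (a) is not satisfied (F OR F).
(b) nonprofit — satisfied.
So (1) is not satisfied (F AND T).
(i) state-registered — holds.
(ii) >75% out-of-jur. sales — not satisfied.
(iii) ≥60% agricultural — met.
So (a) is satisfied (T OR F OR T).
(i) has storefront — not met.
(ii) not (Schedule C activity) — fails.
So (b) is not satisfied (F OR F).
(2): T AND F → false.
Overall: F OR F → false.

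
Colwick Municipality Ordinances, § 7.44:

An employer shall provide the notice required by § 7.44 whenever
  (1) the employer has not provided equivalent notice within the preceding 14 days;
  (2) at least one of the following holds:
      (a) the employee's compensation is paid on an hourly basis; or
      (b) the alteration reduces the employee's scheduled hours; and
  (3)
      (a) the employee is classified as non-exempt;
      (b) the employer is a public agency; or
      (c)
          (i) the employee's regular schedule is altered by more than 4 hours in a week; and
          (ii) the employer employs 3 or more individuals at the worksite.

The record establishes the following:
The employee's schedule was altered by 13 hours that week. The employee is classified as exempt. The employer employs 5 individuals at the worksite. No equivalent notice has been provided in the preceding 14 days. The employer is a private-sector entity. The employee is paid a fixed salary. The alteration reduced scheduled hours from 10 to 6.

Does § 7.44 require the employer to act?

Yes — required.

(1) no recent notice — met.
(a) hourly-paid — not met.
(b) hours reduced — met.
(2) = F OR T = true.
(a) non-exempt — not met.
(b) public agency — not satisfied.
(i) schedule shift > 4h — holds.
(ii) ≥ 3 at site — met.
(c): T AND T → true.
(3) = F OR F OR T = true.
So Overall is satisfied (T AND T AND T).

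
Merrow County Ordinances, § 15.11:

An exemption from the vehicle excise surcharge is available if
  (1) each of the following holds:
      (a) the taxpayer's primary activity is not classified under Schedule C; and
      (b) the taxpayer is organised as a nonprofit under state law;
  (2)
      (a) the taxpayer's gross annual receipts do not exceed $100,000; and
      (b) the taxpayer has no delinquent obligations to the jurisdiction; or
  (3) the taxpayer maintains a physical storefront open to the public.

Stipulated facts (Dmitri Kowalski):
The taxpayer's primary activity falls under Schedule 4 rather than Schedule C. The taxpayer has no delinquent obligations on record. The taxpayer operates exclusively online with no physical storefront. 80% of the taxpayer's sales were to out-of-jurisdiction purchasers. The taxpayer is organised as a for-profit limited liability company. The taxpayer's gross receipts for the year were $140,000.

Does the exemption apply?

No — not exempt.

(a) not (Schedule C activity) — satisfied.
(b) nonprofit — fails.
(1): T AND F → false.
(a) receipts ≤ $100,000 — fails.
(b) no delinquency — met.
So (2) is not satisfied (F AND T).
(3) has storefront — not met.
So Overall is not satisfied (F OR F OR F).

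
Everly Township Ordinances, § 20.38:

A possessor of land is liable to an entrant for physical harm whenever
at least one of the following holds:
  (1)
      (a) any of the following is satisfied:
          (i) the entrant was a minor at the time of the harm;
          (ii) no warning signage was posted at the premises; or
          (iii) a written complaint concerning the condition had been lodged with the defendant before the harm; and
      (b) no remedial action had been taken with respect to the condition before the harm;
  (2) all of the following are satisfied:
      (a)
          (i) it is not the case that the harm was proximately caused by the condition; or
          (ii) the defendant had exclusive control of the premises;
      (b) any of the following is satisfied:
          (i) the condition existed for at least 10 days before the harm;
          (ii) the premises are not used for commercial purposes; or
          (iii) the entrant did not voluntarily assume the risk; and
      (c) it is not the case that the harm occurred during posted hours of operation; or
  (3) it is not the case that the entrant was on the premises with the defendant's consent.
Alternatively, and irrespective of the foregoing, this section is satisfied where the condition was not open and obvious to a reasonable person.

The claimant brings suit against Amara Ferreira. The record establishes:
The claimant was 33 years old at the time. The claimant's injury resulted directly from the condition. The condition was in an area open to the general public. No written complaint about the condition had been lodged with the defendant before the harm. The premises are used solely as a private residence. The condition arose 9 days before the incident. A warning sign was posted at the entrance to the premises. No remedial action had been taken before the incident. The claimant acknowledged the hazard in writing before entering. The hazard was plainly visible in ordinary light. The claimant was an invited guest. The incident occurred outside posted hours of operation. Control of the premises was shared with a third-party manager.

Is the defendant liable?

No — not liable.

(i) entrant a minor — fails.
(ii) no signage posted — fails.
(iii) complaint lodged — not met.
So (a) is not satisfied (F OR F OR F).
(b) no remedial action — met.
(1) = F AND T = false.
(i) not (proximate cause) — fails.
(ii) exclusive control — fails.
So (a) is not satisfied (F OR F).
(i) condition ≥10 days old — not met.
(ii) not (commercial use) — holds.
(iii) no assumed risk — fails.
So (b) is satisfied (F OR T OR F).
(c) not (during posted hours) — met.
(2) = F AND T AND T = false.
(3) not (consent to enter) — not met.
Overall: F OR F OR F → false.
Exception (not open/obvious) — not satisfied.
Result: main false OR exception false → false.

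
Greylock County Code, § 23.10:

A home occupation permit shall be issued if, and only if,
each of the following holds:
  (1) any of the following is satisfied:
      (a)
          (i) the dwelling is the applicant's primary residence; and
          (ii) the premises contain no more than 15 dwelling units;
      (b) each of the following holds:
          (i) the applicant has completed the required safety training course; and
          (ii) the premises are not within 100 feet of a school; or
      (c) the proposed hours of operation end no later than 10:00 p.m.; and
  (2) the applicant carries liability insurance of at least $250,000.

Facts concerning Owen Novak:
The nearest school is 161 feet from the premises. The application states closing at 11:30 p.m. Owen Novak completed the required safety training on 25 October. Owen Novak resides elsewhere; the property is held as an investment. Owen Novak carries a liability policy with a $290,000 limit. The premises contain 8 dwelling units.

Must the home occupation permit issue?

Yes — granted.

(i) primary residence — not met.
(ii) ≤ 15 units — met.
(a): F AND T → false.
(i) safety training — holds.
(ii) ≥100 ft from school — satisfied.
(b) = T AND T = true.
(c) closes by 10 p.m. — not met.
(1) = F OR T OR F = true.
(2) insurance ≥ $250,000 — satisfied.
So Overall is satisfied (T AND T).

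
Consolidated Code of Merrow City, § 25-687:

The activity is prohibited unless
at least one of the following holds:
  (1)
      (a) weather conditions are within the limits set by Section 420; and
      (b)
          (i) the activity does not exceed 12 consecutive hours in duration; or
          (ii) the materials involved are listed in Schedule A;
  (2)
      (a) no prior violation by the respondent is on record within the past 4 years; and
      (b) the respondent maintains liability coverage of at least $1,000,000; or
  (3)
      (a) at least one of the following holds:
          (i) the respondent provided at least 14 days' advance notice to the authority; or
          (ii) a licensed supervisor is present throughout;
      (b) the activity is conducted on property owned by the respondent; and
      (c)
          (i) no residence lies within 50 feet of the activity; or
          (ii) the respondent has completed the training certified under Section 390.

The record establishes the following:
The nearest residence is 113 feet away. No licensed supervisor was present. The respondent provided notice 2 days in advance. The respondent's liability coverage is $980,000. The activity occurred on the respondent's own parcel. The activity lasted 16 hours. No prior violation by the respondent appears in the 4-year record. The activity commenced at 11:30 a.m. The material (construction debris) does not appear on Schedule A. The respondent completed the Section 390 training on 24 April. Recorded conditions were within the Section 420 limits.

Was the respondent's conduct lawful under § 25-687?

No — unlawful.

(a) weather ok — met.
(i) ≤ 12 hrs duration — fails.
(ii) Schedule A material — not met.
So (b) is not satisfied (F OR F).
So (1) is not satisfied (T AND F).
(a) no prior violation — holds.
(b) coverage ≥ $1,000,000 — fails.
(2) = T AND F = false.
(i) ≥14 days' notice — not met.
(ii) supervisor present — not met.
(a): F OR F → false.
(b) own property — met.
(i) no residence in 50 ft — holds.
(ii) training certified — met.
(c): T OR T → true.
(3) = F AND T AND T = false.
So Overall is not satisfied (F OR F OR F).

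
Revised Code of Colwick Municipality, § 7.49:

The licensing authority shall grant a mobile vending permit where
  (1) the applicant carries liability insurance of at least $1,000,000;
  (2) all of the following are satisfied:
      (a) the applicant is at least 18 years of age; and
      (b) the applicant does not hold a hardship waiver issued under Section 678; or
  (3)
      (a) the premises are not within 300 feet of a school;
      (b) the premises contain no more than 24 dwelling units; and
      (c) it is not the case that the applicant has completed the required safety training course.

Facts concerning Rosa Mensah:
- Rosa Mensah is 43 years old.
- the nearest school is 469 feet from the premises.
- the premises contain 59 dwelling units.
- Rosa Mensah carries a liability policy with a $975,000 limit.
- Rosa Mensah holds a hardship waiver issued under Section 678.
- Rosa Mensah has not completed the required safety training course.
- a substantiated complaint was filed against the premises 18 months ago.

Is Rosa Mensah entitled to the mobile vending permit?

(1) insurance ≥ $1,000,000 — fails.
(a) age ≥ 18 — met.
(b) not (hardship waiver) — not satisfied.
(2): T AND F → false.
(a) ≥300 ft from school — satisfied.
(b) ≤ 24 units — fails.
(c) not (safety training) — holds.
So (3) is not satisfied (T AND F AND T).
Overall = F OR F OR F = false.

No — denied.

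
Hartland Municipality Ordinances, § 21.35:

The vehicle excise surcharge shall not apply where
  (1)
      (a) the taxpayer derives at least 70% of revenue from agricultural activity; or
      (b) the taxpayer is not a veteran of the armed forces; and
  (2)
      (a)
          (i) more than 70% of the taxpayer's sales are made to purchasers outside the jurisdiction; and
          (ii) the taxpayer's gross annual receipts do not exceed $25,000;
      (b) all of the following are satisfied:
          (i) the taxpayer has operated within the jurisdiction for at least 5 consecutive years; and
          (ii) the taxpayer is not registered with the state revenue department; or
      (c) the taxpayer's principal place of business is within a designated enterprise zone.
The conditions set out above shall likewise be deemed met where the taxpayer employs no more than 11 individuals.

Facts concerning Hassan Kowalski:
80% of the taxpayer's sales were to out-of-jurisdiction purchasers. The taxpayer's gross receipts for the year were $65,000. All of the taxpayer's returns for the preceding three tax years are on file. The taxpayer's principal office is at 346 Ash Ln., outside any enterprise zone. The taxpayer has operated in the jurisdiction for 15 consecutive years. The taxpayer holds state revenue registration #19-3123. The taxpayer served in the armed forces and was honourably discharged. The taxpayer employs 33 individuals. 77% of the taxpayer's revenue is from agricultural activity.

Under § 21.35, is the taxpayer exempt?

(a) ≥70% agricultural — met.
(b) not (veteran) — not met.
So (1) is satisfied (T OR F).
(i) >70% out-of-jur. sales — satisfied.
(ii) receipts ≤ $25,000 — fails.
(a): T AND F → false.
(i) ≥ 5 yrs in jurisdiction — met.
(ii) not (state-registered) — not met.
(b) = T AND F = false.
(c) in enterprise zone — not satisfied.
(2): F OR F OR F → false.
Overall = T AND F = false.
Exception (≤ 11 employees) — not satisfied.
Result: main false OR exception false → false.

No — not exempt.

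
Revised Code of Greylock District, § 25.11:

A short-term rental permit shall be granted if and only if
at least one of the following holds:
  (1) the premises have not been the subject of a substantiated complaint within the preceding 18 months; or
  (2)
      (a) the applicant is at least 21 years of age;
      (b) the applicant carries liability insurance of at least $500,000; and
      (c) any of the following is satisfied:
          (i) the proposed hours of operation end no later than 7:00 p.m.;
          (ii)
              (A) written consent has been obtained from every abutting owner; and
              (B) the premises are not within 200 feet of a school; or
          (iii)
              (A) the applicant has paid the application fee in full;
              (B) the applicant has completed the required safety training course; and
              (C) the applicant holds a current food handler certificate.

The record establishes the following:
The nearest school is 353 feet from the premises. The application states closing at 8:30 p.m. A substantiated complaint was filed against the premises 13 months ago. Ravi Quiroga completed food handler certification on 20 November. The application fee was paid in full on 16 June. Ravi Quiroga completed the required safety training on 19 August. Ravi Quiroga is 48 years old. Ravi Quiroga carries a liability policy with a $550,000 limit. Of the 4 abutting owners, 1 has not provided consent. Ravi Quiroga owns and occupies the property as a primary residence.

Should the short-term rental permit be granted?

(1) no complaint in 18 mo. — not satisfied.
(a) age ≥ 21 — satisfied.
(b) insurance ≥ $500,000 — satisfied.
(i) closes by 7 p.m. — not met.
(A) all abutters consent — not satisfied.
(B) ≥200 ft from school — holds.
(ii) = F AND T = false.
(A) fee paid — met.
(B) safety training — satisfied.
(C) food handler cert. — holds.
(iii) = T AND T AND T = true.
(c): F OR F OR T → true.
So (2) is satisfied (T AND T AND T).
Overall: F OR T → true.

Yes — granted.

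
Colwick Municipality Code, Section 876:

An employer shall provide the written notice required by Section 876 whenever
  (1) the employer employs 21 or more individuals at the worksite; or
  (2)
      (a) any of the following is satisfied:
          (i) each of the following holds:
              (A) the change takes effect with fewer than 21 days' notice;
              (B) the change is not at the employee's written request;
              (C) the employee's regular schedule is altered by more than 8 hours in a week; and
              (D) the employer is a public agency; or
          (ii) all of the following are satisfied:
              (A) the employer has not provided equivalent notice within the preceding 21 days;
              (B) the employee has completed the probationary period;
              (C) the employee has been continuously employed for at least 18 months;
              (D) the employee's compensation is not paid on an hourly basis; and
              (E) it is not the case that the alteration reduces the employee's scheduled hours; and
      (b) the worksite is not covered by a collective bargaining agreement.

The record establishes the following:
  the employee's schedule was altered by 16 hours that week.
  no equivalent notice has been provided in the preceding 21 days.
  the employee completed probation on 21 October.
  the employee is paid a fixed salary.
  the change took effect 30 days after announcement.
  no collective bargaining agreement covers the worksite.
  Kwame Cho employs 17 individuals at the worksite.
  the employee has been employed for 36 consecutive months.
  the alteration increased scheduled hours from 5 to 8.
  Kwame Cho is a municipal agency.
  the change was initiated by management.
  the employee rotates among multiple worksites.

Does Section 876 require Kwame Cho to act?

(1) ≥ 21 at site — fails.
(A) < 21 days' notice — not met.
(B) not employee-requested — met.
(C) schedule shift > 8h — met.
(D) public agency — satisfied.
So (i) is not satisfied (F AND T AND T AND T).
(A) no recent notice — satisfied.
(B) past probation — satisfied.
(C) tenure ≥ 18 mo. — met.
(D) not (hourly-paid) — holds.
(E) not (hours reduced) — met.
(ii) = T AND T AND T AND T AND T = true.
So (a) is satisfied (F OR T).
(b) no CBA — holds.
(2) = T AND T = true.
So Overall is satisfied (F OR T).

Yes — required.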